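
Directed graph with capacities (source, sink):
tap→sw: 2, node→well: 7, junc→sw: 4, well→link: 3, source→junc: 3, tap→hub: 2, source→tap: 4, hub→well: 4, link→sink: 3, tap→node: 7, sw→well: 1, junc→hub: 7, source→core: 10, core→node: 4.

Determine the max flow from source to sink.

Augment source→junc→sw→well→link→sink: bottleneck 1. Total 1.
Augment source→junc→hub→well→link→sink: bottleneck 2. Total 3.
No augmenting path remains in the residual graph.

3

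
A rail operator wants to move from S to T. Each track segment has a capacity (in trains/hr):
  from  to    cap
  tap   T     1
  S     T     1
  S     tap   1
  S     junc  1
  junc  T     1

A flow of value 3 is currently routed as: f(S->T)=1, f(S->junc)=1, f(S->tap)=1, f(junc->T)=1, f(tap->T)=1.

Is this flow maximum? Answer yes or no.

Residual reachable from S: {S}; T is not reachable.
Saturated cut: S->junc, S->tap, S->T with total capacity 3 = current flow value. Flow is maximum.

Yes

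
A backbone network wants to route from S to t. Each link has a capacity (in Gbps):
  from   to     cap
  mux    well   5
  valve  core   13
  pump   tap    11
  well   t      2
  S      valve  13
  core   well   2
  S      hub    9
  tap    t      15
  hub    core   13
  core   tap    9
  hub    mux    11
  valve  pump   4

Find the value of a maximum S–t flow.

Augment S->hub->mux->well->t: bottleneck 2. Total 2.
Augment S->hub->core->tap->t: bottleneck 7. Total 9.
Augment S->valve->core->tap->t: bottleneck 2. Total 11.
Augment S->valve->pump->tap->t: bottleneck 4. Total 15.
No augmenting path remains in the residual graph.

15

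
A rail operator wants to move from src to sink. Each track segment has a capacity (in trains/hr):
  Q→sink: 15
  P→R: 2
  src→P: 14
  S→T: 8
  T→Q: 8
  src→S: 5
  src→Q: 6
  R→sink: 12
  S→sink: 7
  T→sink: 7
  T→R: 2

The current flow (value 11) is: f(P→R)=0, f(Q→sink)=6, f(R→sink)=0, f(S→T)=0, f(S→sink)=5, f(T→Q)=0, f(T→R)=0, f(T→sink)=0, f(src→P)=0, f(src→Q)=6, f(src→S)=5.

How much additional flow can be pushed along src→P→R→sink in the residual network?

2

Residual capacities along the path: src→P: 14, P→R: 2, R→sink: 12.
Minimum is 2.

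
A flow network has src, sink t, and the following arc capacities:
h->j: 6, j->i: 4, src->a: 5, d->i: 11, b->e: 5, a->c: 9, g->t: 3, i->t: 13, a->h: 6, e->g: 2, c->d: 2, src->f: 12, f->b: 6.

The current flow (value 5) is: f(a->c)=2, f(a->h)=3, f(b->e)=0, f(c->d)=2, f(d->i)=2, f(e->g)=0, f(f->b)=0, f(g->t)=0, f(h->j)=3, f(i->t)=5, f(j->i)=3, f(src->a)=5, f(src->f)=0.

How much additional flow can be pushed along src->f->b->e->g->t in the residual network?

2

Residual capacities along the path: src->f: 12, f->b: 6, b->e: 5, e->g: 2, g->t: 3.
Minimum is 2.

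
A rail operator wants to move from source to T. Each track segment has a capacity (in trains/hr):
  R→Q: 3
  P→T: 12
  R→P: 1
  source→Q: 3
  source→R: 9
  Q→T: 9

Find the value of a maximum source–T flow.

Augment source→Q→T: bottleneck 3. Total 3.
Augment source→R→Q→T: bottleneck 3. Total 6.
Augment source→R→P→T: bottleneck 1. Total 7.
No augmenting path remains in the residual graph.

7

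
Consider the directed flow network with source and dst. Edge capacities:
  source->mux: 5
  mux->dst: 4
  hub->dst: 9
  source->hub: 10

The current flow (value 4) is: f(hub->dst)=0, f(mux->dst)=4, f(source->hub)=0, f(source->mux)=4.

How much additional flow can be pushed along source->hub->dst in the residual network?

9

Residual capacities along the path: source->hub: 10, hub->dst: 9.
Minimum is 9.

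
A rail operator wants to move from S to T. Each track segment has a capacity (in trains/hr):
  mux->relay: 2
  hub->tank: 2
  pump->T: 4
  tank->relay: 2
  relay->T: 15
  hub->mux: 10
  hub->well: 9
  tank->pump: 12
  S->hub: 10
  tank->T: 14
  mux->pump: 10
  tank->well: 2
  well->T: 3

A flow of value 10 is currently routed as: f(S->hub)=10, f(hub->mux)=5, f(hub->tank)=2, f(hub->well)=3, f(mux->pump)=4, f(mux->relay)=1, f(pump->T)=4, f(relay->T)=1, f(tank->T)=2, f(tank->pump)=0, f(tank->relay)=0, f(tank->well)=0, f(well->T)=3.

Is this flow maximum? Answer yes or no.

Yes

Residual reachable from S: {S}; T is not reachable.
Saturated cut: S->hub with total capacity 10 = current flow value. Flow is maximum.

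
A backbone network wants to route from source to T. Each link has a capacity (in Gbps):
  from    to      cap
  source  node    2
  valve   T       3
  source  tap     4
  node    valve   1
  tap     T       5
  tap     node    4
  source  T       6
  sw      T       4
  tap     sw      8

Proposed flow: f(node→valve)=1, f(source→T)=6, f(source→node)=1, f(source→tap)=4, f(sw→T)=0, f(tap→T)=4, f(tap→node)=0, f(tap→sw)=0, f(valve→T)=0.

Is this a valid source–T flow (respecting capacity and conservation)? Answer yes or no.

No

Conservation fails at valve: inflow 1 ≠ outflow 0.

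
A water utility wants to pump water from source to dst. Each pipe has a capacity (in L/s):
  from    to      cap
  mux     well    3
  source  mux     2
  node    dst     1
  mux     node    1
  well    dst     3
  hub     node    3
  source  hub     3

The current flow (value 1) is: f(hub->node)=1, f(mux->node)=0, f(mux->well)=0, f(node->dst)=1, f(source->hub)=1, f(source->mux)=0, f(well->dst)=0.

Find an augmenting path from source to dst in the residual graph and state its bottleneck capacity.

Residual along source->mux->well->dst: source->mux: 2, mux->well: 3, well->dst: 3.
Bottleneck = min = 2.

source->mux->well->dst, bottleneck 2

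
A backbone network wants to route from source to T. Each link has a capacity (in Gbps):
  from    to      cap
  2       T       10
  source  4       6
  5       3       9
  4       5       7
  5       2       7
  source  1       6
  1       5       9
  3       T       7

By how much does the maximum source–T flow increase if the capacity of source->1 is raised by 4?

2

Original max flow = 12.
After raising cap(source->1), augmenting paths through that edge carry 2 more units.
New max flow = 14. Increase = 2.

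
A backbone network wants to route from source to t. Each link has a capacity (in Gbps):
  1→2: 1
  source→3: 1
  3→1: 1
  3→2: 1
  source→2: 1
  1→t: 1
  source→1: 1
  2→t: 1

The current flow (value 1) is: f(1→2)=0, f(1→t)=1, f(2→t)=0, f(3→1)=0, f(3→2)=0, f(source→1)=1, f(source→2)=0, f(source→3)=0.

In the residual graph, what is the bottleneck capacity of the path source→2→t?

1

Residual capacities along the path: source→2: 1, 2→t: 1.
Minimum is 1.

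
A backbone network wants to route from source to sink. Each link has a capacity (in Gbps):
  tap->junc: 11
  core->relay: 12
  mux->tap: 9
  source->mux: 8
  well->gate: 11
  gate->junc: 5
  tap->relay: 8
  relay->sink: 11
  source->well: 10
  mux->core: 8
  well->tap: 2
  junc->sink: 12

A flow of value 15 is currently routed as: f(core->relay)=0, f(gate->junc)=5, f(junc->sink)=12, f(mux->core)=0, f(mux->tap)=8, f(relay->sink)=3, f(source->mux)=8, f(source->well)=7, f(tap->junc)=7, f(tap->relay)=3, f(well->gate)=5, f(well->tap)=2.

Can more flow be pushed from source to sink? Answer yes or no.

Residual reachable from source: {gate, source, well}; sink is not reachable.
Saturated cut: source->mux, well->tap, gate->junc with total capacity 15 = current flow value. Flow is maximum.

No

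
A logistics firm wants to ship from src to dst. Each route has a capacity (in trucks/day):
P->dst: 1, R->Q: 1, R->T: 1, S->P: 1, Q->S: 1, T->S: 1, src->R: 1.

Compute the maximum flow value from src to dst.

Augment src->R->T->S->P->dst: bottleneck 1. Total 1.
No augmenting path remains in the residual graph.

1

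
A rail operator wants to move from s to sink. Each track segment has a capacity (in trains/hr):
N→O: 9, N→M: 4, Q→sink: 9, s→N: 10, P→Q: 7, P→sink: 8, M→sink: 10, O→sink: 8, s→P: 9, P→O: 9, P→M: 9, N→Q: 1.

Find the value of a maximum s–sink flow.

19

Augment s→P→sink: bottleneck 8. Total 8.
Augment s→P→M→sink: bottleneck 1. Total 9.
Augment s→N→M→sink: bottleneck 4. Total 13.
Augment s→N→Q→sink: bottleneck 1. Total 14.
Augment s→N→O→sink: bottleneck 5. Total 19.
No augmenting path remains in the residual graph.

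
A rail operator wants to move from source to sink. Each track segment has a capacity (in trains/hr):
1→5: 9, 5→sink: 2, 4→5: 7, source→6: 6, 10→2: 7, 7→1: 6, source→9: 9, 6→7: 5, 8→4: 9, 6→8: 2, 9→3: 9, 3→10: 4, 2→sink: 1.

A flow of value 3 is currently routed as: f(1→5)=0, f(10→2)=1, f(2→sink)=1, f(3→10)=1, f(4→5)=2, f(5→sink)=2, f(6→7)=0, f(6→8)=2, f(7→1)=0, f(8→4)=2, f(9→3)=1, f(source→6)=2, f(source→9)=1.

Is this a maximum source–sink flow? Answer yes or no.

Residual reachable from source: {1, 10, 2, 3, 4, 5, 6, 7, 8, 9, source}; sink is not reachable.
Saturated cut: 2→sink, 5→sink with total capacity 3 = current flow value. Flow is maximum.

Yes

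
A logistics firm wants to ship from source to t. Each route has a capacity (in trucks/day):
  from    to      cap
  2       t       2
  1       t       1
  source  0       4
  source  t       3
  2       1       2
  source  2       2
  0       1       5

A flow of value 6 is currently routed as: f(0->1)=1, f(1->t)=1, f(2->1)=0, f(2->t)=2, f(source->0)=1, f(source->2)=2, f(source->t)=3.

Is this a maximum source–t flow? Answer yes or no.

Yes

Residual reachable from source: {0, 1, source}; t is not reachable.
Saturated cut: source->2, source->t, 1->t with total capacity 6 = current flow value. Flow is maximum.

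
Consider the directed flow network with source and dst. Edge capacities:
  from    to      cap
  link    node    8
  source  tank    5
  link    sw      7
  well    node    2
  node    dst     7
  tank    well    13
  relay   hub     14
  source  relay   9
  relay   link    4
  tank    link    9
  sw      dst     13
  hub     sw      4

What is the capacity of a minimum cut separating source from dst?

Max flow = 13 (via 4 augmenting paths).
In the residual at optimum, the set reachable from source is {hub, relay, source}.
Cut edges: source→tank (cap 5), relay→link (cap 4), hub→sw (cap 4). Sum = 13.

13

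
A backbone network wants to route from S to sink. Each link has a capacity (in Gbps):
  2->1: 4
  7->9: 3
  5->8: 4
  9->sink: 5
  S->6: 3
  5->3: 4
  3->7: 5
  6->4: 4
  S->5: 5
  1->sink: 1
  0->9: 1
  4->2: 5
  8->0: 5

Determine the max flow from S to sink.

Augment S->6->4->2->1->sink: bottleneck 1. Total 1.
Augment S->5->8->0->9->sink: bottleneck 1. Total 2.
Augment S->5->3->7->9->sink: bottleneck 3. Total 5.
No augmenting path remains in the residual graph.

5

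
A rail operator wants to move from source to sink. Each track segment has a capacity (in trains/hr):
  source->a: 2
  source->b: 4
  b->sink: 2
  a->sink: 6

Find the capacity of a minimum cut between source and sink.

4

Max flow = 4 (via 2 augmenting paths).
In the residual at optimum, the set reachable from source is {b, source}.
Cut edges: source->a (cap 2), b->sink (cap 2). Sum = 4.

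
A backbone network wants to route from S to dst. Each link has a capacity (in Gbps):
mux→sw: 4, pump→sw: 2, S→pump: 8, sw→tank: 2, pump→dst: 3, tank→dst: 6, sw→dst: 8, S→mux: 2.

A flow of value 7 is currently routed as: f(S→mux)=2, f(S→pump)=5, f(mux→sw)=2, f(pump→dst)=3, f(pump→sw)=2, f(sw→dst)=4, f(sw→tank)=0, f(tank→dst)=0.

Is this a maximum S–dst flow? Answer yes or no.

Yes

Residual reachable from S: {S, pump}; dst is not reachable.
Saturated cut: S→mux, pump→sw, pump→dst with total capacity 7 = current flow value. Flow is maximum.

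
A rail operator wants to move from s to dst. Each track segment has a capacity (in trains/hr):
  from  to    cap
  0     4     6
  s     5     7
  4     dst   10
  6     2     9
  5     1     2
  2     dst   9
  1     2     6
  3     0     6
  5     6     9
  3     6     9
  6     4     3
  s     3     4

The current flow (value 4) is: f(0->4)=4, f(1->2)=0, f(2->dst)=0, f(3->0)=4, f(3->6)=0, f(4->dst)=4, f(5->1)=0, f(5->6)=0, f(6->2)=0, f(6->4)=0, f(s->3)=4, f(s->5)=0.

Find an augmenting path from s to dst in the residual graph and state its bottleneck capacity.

Residual along s->5->6->4->dst: s->5: 7, 5->6: 9, 6->4: 3, 4->dst: 6.
Bottleneck = min = 3.

s->5->6->4->dst, bottleneck 3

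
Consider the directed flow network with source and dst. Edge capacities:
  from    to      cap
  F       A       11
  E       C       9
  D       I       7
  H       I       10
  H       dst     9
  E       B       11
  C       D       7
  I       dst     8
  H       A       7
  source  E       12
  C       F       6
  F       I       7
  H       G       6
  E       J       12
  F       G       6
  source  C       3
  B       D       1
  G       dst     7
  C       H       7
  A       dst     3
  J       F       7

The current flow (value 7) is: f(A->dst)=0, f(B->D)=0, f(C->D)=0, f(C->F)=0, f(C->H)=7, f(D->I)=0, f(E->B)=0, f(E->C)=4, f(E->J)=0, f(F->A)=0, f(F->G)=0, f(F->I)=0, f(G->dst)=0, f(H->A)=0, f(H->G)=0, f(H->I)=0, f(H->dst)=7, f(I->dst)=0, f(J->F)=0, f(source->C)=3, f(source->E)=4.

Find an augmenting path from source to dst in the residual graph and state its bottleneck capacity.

Residual along source->E->J->F->I->dst: source->E: 8, E->J: 12, J->F: 7, F->I: 7, I->dst: 8.
Bottleneck = min = 7.

source->E->J->F->I->dst, bottleneck 7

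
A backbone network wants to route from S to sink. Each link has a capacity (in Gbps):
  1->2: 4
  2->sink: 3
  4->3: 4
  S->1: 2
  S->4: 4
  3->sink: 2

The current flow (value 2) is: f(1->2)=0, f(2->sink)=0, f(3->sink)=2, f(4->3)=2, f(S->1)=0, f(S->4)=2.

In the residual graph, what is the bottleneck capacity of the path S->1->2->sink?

2

Residual capacities along the path: S->1: 2, 1->2: 4, 2->sink: 3.
Minimum is 2.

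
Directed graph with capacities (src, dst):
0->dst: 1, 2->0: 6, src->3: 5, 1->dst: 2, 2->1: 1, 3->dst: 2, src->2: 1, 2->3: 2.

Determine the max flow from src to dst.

Augment src->3->dst: bottleneck 2. Total 2.
Augment src->2->1->dst: bottleneck 1. Total 3.
No augmenting path remains in the residual graph.

3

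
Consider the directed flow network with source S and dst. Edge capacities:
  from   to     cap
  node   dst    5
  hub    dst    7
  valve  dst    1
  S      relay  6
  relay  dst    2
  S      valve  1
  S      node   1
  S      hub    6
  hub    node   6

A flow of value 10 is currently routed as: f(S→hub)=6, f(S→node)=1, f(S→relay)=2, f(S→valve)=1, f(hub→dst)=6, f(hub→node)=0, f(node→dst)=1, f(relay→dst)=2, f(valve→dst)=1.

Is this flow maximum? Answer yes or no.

Residual reachable from S: {S, relay}; dst is not reachable.
Saturated cut: S→valve, S→hub, S→node, relay→dst with total capacity 10 = current flow value. Flow is maximum.

Yes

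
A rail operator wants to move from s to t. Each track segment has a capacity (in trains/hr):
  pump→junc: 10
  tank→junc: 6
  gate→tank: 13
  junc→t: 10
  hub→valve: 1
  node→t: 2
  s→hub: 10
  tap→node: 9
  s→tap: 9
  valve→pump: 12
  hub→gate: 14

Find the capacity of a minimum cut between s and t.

Max flow = 9 (via 3 augmenting paths).
In the residual at optimum, the set reachable from s is {gate, hub, node, s, tank, tap}.
Cut edges: hub→valve (cap 1), tank→junc (cap 6), node→t (cap 2). Sum = 9.

9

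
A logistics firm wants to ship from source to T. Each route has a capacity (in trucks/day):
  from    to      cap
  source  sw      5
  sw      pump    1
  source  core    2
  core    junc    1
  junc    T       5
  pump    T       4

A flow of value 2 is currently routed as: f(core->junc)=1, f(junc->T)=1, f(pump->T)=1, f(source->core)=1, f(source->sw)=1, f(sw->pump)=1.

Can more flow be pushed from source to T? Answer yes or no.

No

Residual reachable from source: {core, source, sw}; T is not reachable.
Saturated cut: sw->pump, core->junc with total capacity 2 = current flow value. Flow is maximum.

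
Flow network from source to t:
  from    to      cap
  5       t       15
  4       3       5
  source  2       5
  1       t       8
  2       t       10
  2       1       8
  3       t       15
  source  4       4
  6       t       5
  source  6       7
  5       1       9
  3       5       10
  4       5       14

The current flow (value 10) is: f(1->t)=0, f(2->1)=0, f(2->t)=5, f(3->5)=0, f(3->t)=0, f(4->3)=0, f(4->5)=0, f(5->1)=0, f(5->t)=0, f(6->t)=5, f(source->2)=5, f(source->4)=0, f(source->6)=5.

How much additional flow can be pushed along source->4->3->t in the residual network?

4

Residual capacities along the path: source->4: 4, 4->3: 5, 3->t: 15.
Minimum is 4.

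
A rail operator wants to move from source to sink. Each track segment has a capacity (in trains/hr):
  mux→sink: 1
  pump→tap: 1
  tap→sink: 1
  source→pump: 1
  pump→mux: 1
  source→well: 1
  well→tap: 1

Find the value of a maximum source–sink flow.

Augment source→pump→mux→sink: bottleneck 1. Total 1.
Augment source→well→tap→sink: bottleneck 1. Total 2.
No augmenting path remains in the residual graph.

2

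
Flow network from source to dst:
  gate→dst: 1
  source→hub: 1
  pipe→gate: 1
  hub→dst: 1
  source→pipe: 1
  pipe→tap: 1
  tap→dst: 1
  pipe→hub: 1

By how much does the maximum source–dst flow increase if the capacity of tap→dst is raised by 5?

0

Original max flow = 2.
Edge tap→dst does not cross the min cut (source side {source}), so extra capacity there cannot help.
New max flow = 2. Increase = 0.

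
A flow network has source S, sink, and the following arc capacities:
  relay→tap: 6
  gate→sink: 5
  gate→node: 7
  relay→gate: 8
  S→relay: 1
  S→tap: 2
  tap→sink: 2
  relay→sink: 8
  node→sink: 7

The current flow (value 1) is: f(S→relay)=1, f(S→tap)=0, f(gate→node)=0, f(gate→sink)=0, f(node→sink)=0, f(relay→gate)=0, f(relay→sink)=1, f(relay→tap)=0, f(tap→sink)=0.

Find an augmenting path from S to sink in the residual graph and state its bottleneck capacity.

Residual along S→tap→sink: S→tap: 2, tap→sink: 2.
Bottleneck = min = 2.

S→tap→sink, bottleneck 2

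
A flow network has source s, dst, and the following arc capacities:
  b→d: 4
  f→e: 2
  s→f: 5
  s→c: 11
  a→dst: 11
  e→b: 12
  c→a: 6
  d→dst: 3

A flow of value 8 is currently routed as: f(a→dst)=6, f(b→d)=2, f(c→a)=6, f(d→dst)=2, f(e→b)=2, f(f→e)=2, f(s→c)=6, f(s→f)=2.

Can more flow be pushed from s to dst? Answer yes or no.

Residual reachable from s: {c, f, s}; dst is not reachable.
Saturated cut: f→e, c→a with total capacity 8 = current flow value. Flow is maximum.

No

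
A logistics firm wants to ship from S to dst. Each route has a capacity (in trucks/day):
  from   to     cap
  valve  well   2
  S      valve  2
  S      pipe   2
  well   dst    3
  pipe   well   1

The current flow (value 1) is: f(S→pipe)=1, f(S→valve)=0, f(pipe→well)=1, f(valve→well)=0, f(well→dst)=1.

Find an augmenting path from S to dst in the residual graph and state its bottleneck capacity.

S→valve→well→dst, bottleneck 2

Residual along S→valve→well→dst: S→valve: 2, valve→well: 2, well→dst: 2.
Bottleneck = min = 2.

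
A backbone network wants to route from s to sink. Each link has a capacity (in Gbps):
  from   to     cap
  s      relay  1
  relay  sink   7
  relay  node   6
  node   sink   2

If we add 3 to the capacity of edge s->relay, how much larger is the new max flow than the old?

Original max flow = 1.
After raising cap(s->relay), augmenting paths through that edge carry 3 more units.
New max flow = 4. Increase = 3.

3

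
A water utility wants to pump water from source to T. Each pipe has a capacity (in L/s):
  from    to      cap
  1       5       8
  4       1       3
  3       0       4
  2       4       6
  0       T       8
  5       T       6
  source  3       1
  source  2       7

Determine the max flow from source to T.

Augment source->3->0->T: bottleneck 1. Total 1.
Augment source->2->4->1->5->T: bottleneck 3. Total 4.
No augmenting path remains in the residual graph.

4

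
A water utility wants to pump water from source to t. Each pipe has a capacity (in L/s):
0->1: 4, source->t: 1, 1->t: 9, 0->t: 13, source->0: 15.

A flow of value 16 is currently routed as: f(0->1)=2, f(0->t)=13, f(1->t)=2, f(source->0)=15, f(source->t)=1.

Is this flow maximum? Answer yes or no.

Yes

Residual reachable from source: {source}; t is not reachable.
Saturated cut: source->0, source->t with total capacity 16 = current flow value. Flow is maximum.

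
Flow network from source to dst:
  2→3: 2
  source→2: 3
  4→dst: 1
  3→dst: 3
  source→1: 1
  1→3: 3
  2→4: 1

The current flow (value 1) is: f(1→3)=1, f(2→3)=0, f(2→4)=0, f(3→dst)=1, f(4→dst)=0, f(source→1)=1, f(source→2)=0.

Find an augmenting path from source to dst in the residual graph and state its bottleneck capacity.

Residual along source→2→3→dst: source→2: 3, 2→3: 2, 3→dst: 2.
Bottleneck = min = 2.

source→2→3→dst, bottleneck 2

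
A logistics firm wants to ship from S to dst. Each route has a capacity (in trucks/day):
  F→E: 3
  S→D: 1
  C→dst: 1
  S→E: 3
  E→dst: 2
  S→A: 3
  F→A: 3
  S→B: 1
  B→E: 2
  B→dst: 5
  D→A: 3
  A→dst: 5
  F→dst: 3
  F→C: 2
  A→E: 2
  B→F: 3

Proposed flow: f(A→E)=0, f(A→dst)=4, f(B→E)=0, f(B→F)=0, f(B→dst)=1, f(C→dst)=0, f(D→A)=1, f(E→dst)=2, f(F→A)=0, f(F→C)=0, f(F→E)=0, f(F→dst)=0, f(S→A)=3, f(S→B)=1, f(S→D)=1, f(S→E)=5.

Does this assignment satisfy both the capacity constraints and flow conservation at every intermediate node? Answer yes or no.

No

Capacity violated on S→E: flow 5 > capacity 3.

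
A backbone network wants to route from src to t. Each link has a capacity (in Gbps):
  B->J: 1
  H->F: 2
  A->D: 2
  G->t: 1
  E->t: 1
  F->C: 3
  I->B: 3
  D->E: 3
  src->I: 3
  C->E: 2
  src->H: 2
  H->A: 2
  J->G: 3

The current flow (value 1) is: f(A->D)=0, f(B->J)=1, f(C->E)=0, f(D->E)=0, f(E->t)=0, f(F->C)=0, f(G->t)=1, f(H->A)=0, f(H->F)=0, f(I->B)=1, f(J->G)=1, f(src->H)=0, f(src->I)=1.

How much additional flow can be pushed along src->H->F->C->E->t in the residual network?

Residual capacities along the path: src->H: 2, H->F: 2, F->C: 3, C->E: 2, E->t: 1.
Minimum is 1.

1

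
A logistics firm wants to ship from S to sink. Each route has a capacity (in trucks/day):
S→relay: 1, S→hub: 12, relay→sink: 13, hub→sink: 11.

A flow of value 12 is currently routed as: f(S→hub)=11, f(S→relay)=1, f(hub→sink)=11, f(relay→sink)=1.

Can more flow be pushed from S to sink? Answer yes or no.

No

Residual reachable from S: {S, hub}; sink is not reachable.
Saturated cut: S→relay, hub→sink with total capacity 12 = current flow value. Flow is maximum.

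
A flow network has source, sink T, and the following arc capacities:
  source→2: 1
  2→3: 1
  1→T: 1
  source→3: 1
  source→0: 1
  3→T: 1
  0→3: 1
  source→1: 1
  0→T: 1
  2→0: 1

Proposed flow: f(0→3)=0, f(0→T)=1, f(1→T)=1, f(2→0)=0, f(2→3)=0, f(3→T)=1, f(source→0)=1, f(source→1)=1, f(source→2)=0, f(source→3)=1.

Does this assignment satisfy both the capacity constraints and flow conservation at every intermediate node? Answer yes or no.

Yes

Every edge has 0 ≤ f(e) ≤ cap(e).
At each intermediate node, inflow equals outflow.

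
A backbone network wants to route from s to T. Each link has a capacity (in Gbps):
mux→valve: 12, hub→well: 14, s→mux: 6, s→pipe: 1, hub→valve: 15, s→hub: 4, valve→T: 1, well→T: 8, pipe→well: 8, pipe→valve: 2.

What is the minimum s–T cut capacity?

Max flow = 6 (via 3 augmenting paths).
In the residual at optimum, the set reachable from s is {mux, s, valve}.
Cut edges: s→pipe (cap 1), s→hub (cap 4), valve→T (cap 1). Sum = 6.

6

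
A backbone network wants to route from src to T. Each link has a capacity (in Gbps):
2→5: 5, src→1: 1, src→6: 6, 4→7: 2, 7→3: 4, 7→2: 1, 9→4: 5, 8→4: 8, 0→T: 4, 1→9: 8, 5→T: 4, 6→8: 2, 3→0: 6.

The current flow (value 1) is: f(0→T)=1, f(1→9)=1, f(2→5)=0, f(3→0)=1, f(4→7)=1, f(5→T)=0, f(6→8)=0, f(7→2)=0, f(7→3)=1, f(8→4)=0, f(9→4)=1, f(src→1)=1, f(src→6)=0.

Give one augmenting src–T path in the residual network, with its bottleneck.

Residual along src→6→8→4→7→3→0→T: src→6: 6, 6→8: 2, 8→4: 8, 4→7: 1, 7→3: 3, 3→0: 5, 0→T: 3.
Bottleneck = min = 1.

src→6→8→4→7→3→0→T, bottleneck 1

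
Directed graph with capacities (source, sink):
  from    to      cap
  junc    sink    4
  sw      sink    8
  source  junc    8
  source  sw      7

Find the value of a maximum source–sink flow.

Augment source->junc->sink: bottleneck 4. Total 4.
Augment source->sw->sink: bottleneck 7. Total 11.
No augmenting path remains in the residual graph.

11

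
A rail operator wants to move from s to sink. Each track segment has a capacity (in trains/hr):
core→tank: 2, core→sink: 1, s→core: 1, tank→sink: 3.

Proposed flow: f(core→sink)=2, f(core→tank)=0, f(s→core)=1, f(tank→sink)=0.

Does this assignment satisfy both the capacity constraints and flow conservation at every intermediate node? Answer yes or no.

Capacity violated on core→sink: flow 2 > capacity 1.

No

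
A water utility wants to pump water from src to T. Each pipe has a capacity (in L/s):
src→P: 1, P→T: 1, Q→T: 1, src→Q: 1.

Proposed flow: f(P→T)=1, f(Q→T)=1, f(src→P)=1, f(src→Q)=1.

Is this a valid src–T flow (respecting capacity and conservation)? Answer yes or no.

Every edge has 0 ≤ f(e) ≤ cap(e).
At each intermediate node, inflow equals outflow.

Yes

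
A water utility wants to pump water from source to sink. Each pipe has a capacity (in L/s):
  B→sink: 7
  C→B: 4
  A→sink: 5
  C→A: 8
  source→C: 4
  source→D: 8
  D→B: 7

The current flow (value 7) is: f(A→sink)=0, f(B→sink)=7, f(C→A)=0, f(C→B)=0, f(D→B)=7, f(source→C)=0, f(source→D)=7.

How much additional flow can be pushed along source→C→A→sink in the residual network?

4

Residual capacities along the path: source→C: 4, C→A: 8, A→sink: 5.
Minimum is 4.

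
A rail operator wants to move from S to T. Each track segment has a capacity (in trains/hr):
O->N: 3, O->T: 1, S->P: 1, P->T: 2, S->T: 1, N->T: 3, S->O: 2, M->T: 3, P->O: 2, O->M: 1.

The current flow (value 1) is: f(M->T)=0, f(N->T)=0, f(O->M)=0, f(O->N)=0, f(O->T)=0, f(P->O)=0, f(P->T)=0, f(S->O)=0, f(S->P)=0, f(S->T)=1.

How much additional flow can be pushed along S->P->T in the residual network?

1

Residual capacities along the path: S->P: 1, P->T: 2.
Minimum is 1.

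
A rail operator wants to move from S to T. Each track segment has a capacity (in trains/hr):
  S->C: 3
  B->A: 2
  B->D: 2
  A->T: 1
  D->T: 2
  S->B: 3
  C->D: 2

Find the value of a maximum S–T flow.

3

Augment S->C->D->T: bottleneck 2. Total 2.
Augment S->B->A->T: bottleneck 1. Total 3.
No augmenting path remains in the residual graph.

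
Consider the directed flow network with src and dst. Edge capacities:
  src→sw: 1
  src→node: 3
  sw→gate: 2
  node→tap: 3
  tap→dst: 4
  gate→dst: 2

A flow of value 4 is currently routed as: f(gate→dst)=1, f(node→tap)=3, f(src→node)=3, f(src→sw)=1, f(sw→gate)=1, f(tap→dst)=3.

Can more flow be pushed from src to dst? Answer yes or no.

Residual reachable from src: {src}; dst is not reachable.
Saturated cut: src→sw, src→node with total capacity 4 = current flow value. Flow is maximum.

No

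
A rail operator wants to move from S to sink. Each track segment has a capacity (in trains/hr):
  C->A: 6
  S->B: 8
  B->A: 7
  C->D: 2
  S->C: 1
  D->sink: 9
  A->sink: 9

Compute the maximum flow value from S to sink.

Augment S->C->D->sink: bottleneck 1. Total 1.
Augment S->B->A->sink: bottleneck 7. Total 8.
No augmenting path remains in the residual graph.

8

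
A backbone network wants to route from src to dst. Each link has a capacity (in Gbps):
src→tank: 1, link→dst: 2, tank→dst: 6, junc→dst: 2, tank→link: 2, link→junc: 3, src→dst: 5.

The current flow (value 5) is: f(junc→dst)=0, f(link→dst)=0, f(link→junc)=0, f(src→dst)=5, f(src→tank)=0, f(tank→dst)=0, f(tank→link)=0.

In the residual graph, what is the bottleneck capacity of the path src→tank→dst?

Residual capacities along the path: src→tank: 1, tank→dst: 6.
Minimum is 1.

1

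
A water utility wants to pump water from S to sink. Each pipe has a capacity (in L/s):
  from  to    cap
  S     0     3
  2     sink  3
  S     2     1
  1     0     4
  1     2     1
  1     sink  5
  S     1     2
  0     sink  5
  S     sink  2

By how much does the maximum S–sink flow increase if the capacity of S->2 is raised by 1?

1

Original max flow = 8.
After raising cap(S->2), augmenting paths through that edge carry 1 more unit.
New max flow = 9. Increase = 1.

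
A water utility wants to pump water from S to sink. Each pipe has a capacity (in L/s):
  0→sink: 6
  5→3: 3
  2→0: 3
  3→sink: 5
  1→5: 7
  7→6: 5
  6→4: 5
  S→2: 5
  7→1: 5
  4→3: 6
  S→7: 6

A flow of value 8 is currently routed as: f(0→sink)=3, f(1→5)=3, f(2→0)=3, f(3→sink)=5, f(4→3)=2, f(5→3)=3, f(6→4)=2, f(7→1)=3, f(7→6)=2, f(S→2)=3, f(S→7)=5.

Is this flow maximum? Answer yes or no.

Residual reachable from S: {1, 2, 3, 4, 5, 6, 7, S}; sink is not reachable.
Saturated cut: 2→0, 3→sink with total capacity 8 = current flow value. Flow is maximum.

Yes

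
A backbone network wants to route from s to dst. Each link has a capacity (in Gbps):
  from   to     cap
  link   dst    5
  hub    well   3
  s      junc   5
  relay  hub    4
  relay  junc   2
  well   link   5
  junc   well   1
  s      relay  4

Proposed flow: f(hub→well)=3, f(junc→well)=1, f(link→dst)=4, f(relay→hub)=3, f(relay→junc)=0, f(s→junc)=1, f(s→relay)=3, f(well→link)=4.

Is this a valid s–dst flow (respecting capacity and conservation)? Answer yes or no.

Yes

Every edge has 0 ≤ f(e) ≤ cap(e).
At each intermediate node, inflow equals outflow.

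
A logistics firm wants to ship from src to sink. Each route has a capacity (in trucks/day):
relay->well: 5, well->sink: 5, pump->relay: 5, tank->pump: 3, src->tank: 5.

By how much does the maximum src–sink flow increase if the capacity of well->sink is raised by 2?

0

Original max flow = 3.
Edge well->sink does not cross the min cut (source side {src, tank}), so extra capacity there cannot help.
New max flow = 3. Increase = 0.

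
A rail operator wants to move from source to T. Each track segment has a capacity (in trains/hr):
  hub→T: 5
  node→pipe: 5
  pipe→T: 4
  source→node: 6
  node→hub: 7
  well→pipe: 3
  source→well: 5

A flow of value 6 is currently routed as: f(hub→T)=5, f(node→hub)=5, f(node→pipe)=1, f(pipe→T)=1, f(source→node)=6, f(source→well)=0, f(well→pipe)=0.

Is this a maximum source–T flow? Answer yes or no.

No

Residual path source→well→pipe→T has bottleneck 3 > 0.
Pushing 3 along it raises the flow to 9, so the given flow is not maximum.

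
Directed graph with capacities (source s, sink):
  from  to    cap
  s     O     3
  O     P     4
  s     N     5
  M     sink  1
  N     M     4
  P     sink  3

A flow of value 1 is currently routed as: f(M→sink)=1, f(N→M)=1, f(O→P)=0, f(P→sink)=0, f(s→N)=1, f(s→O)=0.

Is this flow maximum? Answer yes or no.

No

Residual path s→O→P→sink has bottleneck 3 > 0.
Pushing 3 along it raises the flow to 4, so the given flow is not maximum.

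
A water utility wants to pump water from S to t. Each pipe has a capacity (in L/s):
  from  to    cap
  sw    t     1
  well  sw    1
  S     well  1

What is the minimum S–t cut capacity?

Max flow = 1 (via 1 augmenting path).
In the residual at optimum, the set reachable from S is {S}.
Cut edges: S→well (cap 1). Sum = 1.

1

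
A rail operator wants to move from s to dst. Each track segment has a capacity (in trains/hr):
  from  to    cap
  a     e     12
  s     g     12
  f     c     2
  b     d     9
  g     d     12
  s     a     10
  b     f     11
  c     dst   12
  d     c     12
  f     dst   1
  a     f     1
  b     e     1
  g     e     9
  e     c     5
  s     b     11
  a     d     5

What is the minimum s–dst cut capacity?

13

Max flow = 13 (via 5 augmenting paths).
In the residual at optimum, the set reachable from s is {a, b, c, d, e, f, g, s}.
Cut edges: f->dst (cap 1), c->dst (cap 12). Sum = 13.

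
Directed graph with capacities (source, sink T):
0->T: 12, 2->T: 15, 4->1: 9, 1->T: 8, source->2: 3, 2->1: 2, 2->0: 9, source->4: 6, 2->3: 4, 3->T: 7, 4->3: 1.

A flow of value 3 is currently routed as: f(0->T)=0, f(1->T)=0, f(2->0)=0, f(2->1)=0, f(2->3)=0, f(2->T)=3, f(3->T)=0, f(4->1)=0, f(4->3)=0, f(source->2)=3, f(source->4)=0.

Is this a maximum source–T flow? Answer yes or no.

Residual path source->4->1->T has bottleneck 6 > 0.
Pushing 6 along it raises the flow to 9, so the given flow is not maximum.

No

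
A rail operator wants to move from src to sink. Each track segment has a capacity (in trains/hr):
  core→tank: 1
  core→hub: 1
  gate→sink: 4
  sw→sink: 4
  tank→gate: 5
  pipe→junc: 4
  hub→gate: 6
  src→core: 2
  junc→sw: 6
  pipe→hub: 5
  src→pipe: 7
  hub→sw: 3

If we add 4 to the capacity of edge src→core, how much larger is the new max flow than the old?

0

Original max flow = 8.
Edge src→core does not cross the min cut (source side {core, gate, hub, junc, pipe, src, sw, tank}), so extra capacity there cannot help.
New max flow = 8. Increase = 0.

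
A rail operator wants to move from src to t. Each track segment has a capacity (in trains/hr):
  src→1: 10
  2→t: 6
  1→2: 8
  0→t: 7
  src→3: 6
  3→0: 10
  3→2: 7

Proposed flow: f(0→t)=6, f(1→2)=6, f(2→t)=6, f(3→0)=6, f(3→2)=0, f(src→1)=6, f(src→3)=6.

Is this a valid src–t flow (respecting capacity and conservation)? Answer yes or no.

Yes

Every edge has 0 ≤ f(e) ≤ cap(e).
At each intermediate node, inflow equals outflow.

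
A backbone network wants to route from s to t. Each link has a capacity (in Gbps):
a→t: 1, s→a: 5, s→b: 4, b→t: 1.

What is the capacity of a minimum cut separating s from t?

2

Max flow = 2 (via 2 augmenting paths).
In the residual at optimum, the set reachable from s is {a, b, s}.
Cut edges: b→t (cap 1), a→t (cap 1). Sum = 2.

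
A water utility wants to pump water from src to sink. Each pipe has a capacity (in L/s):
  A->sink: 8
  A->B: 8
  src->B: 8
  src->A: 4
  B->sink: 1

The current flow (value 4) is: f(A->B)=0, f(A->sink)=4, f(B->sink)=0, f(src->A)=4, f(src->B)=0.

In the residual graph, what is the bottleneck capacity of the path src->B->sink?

1

Residual capacities along the path: src->B: 8, B->sink: 1.
Minimum is 1.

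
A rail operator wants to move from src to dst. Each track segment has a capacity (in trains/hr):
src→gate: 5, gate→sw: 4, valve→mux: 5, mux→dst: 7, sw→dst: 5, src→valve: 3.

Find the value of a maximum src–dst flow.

7

Augment src→valve→mux→dst: bottleneck 3. Total 3.
Augment src→gate→sw→dst: bottleneck 4. Total 7.
No augmenting path remains in the residual graph.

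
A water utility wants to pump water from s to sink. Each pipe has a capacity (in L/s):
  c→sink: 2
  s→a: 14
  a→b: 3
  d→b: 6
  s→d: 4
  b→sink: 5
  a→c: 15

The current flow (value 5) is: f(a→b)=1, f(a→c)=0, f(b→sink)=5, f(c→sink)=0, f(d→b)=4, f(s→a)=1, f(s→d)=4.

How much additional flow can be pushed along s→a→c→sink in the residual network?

2

Residual capacities along the path: s→a: 13, a→c: 15, c→sink: 2.
Minimum is 2.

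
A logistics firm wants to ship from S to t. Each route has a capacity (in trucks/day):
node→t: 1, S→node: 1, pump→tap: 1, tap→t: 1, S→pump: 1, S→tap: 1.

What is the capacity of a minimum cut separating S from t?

2

Max flow = 2 (via 2 augmenting paths).
In the residual at optimum, the set reachable from S is {S, pump, tap}.
Cut edges: S→node (cap 1), tap→t (cap 1). Sum = 2.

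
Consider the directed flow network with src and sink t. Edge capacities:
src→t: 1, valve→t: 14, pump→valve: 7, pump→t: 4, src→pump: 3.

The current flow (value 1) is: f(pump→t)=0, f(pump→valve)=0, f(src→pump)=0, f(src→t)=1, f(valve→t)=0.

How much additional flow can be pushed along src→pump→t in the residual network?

Residual capacities along the path: src→pump: 3, pump→t: 4.
Minimum is 3.

3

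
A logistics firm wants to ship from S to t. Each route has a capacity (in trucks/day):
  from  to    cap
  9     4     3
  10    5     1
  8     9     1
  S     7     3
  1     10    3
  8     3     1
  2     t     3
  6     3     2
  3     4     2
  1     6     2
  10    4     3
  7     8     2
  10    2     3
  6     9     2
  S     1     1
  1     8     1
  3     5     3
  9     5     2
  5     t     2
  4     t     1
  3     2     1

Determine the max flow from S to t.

Augment S→1→10→2→t: bottleneck 1. Total 1.
Augment S→7→8→3→5→t: bottleneck 1. Total 2.
Augment S→7→8→9→5→t: bottleneck 1. Total 3.
No augmenting path remains in the residual graph.

3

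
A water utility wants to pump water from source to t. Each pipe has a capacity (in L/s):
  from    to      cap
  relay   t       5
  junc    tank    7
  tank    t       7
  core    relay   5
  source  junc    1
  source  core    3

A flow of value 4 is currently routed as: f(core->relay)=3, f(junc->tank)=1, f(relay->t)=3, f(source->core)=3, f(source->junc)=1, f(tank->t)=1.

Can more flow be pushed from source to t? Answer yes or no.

No

Residual reachable from source: {source}; t is not reachable.
Saturated cut: source->junc, source->core with total capacity 4 = current flow value. Flow is maximum.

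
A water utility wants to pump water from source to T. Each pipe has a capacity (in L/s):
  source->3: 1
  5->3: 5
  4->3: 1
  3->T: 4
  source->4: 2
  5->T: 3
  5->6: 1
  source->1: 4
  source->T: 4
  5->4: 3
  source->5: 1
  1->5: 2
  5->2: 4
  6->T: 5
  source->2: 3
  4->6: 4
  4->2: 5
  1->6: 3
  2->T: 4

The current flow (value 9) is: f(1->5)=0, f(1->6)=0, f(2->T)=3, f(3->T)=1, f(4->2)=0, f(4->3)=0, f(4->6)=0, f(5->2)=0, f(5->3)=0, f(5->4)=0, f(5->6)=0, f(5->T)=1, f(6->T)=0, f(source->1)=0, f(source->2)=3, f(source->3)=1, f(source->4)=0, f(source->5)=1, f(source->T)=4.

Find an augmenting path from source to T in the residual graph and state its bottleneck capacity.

Residual along source->1->5->T: source->1: 4, 1->5: 2, 5->T: 2.
Bottleneck = min = 2.

source->1->5->T, bottleneck 2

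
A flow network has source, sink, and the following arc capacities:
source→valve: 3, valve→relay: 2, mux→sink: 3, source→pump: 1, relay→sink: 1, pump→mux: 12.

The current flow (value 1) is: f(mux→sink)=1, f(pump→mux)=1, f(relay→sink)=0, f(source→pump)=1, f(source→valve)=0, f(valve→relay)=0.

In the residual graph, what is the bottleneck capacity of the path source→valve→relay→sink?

Residual capacities along the path: source→valve: 3, valve→relay: 2, relay→sink: 1.
Minimum is 1.

1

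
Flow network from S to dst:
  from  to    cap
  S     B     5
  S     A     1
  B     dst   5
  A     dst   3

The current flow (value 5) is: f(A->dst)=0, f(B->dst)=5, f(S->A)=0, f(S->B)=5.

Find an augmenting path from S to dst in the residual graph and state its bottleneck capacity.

S->A->dst, bottleneck 1

Residual along S->A->dst: S->A: 1, A->dst: 3.
Bottleneck = min = 1.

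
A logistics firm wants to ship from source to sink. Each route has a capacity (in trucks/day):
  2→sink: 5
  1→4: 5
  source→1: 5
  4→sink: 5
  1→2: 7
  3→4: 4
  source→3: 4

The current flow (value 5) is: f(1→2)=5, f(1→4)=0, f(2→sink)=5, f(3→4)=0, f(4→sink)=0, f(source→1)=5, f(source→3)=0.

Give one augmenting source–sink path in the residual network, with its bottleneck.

source→3→4→sink, bottleneck 4

Residual along source→3→4→sink: source→3: 4, 3→4: 4, 4→sink: 5.
Bottleneck = min = 4.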